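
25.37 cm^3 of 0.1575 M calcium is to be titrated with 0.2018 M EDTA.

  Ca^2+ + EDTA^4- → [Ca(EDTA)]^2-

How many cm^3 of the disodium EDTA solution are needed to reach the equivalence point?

n(Ca2+) = 0.02537 L × 0.1575 mol/L = 3.996 × 10^-3 mol
n(EDTA) = 3.996 × 10^-3 mol (1:1 stoichiometry)
V(EDTA) = 3.996 × 10^-3 mol / 0.2018 mol/L = 0.01980 L = 19.80 mL

19.80 mL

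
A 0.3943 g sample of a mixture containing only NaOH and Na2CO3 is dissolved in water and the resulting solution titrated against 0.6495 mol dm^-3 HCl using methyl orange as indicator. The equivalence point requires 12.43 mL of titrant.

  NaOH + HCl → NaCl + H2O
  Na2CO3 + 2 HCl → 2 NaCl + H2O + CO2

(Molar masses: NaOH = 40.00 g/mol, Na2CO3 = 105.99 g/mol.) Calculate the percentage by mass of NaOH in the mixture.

26.19 %

n(HCl) = 0.01243 × 0.6495 = 8.073 × 10^-3 mol
Let x = n(NaOH), y = n(Na2CO3).
Titrant: 1x + 2y = 8.073 × 10^-3;  mass: 40.00x + 105.99y = 0.3943
Solving, x = 2.581 × 10^-3 mol, y = 2.746 × 10^-3 mol
mass of NaOH = 2.581 × 10^-3 × 40.00 = 0.1033 g
% NaOH = 0.1033 / 0.3943 × 100 = 26.19 %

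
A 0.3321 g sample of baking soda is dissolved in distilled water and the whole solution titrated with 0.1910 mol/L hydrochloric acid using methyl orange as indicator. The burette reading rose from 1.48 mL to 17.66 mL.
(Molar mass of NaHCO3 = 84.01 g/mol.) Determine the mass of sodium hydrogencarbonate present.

0.2596 g

NaHCO3 + HCl → NaCl + H2O + CO2
n(HCl) = 0.01618 L × 0.1910 mol/L = 3.090 × 10^-3 mol
n(NaHCO3) = 3.090 × 10^-3 mol (1:1 ratio)
mass of NaHCO3 = 3.090 × 10^-3 × 84.01 g/mol = 0.2596 g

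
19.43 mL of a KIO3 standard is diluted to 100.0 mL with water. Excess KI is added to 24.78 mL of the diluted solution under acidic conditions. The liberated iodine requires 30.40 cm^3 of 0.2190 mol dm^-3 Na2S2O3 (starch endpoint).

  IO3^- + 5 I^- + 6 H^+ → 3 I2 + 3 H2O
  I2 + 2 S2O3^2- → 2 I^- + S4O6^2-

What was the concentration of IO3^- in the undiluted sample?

n(S2O3^2-) = 0.03040 × 0.2190 = 6.658 × 10^-3 mol
n(I2) = n(S2O3^2-)/2 = 3.329 × 10^-3 mol
From the 1:3 ratio, n(IO3^-) in the aliquot = 1/3 × 3.329 × 10^-3 = 1.110 × 10^-3 mol
[IO3^-]_dilute = 1.110 × 10^-3 / 0.02478 = 0.04478 mol/L
[IO3^-]_original = 0.04478 × 100.0/19.43 = 0.2305 mol/L

0.2305 mol/L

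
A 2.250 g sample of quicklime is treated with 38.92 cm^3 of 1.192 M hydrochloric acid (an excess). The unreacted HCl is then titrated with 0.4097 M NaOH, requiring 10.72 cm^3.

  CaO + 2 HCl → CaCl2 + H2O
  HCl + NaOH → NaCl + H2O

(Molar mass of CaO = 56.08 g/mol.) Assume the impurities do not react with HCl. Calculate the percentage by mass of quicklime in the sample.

52.34 %

n(HCl) added = 0.03892 × 1.192 = 0.04639 mol
n(NaOH) used in back-titration = 0.01072 × 0.4097 = 4.392 × 10^-3 mol
n(HCl) left over = 4.392 × 10^-3 mol (1:1 ratio)
n(HCl) consumed by analyte = 0.04639 − 4.392 × 10^-3 = 0.04200 mol
From the 1:2 ratio, n(CaO) = 1/2 × 0.04200 = 0.02100 mol
mass of CaO = 0.02100 × 56.08 = 1.178 g
% CaO = 1.178 / 2.250 × 100 = 52.34 %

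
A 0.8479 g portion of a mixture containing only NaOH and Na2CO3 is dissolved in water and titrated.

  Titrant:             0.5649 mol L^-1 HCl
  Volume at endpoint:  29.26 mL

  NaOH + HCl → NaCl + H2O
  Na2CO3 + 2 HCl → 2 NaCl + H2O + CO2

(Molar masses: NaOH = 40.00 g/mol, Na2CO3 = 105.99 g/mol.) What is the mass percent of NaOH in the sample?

n(HCl) = 0.02926 × 0.5649 = 0.01653 mol
Let x = n(NaOH), y = n(Na2CO3).
Titrant: 1x + 2y = 0.01653;  mass: 40.00x + 105.99y = 0.8479
Solving, x = 2.159 × 10^-3 mol, y = 7.185 × 10^-3 mol
mass of NaOH = 2.159 × 10^-3 × 40.00 = 0.08635 g
% NaOH = 0.08635 / 0.8479 × 100 = 10.18 %

10.18 %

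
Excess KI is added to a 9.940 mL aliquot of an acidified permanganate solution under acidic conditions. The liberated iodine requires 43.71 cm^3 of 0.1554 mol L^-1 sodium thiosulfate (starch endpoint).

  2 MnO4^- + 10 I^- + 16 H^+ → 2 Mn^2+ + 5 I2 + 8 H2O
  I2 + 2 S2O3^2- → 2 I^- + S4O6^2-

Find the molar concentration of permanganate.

0.1367 mol/L

n(S2O3^2-) = 0.04371 × 0.1554 = 6.793 × 10^-3 mol
n(I2) = n(S2O3^2-)/2 = 3.396 × 10^-3 mol
From the 2:5 ratio, n(MnO4^-) in the aliquot = 2/5 × 3.396 × 10^-3 = 1.359 × 10^-3 mol
[MnO4^-] = 1.359 × 10^-3 / 0.009940 = 0.1367 mol/L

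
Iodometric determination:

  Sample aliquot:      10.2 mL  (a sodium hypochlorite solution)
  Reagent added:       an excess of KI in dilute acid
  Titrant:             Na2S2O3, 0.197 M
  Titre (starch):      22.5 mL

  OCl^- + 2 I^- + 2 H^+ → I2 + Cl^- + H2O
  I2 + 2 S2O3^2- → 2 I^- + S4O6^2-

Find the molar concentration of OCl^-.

n(S2O3^2-) = 0.0225 × 0.197 = 4.43 × 10^-3 mol
n(I2) = n(S2O3^2-)/2 = 2.22 × 10^-3 mol
n(OCl^-) in the aliquot = 2.22 × 10^-3 mol (1:1 ratio)
[OCl^-] = 2.22 × 10^-3 / 0.0102 = 0.217 mol/L

0.217 M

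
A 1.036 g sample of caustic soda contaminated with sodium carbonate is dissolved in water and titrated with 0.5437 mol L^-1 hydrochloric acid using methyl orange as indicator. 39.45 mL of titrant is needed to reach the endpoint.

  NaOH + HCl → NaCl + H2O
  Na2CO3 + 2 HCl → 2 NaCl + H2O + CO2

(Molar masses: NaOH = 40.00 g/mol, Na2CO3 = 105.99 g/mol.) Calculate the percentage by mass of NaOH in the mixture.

n(HCl) = 0.03945 × 0.5437 = 0.02145 mol
Let x = n(NaOH), y = n(Na2CO3).
Titrant: 1x + 2y = 0.02145;  mass: 40.00x + 105.99y = 1.036
Solving, x = 7.748 × 10^-3 mol, y = 6.850 × 10^-3 mol
mass of NaOH = 7.748 × 10^-3 × 40.00 = 0.3099 g
% NaOH = 0.3099 / 1.036 × 100 = 29.92 %

29.92 %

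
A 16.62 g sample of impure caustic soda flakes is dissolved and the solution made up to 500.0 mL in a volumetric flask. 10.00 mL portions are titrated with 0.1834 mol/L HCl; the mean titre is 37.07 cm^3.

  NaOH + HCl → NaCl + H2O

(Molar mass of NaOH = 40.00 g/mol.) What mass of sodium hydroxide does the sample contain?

13.60 g

n(HCl) per titration = 0.03707 × 0.1834 = 6.799 × 10^-3 mol
n(NaOH) in each aliquot = 6.799 × 10^-3 mol (1:1 ratio)
n(NaOH) in the whole flask = 6.799 × 10^-3 × 500.0/10.00 = 0.3399 mol
mass of NaOH = 0.3399 × 40.00 = 13.60 g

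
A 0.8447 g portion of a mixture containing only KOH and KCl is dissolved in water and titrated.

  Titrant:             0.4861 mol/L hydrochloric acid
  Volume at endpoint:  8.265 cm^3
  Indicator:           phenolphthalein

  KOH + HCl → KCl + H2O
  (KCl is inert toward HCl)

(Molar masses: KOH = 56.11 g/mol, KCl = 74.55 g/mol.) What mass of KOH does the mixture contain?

n(HCl) = 0.008265 × 0.4861 = 4.018 × 10^-3 mol
Let x = n(KOH), y = n(KCl).
Titrant: 1x = 4.018 × 10^-3;  mass: 56.11x + 74.55y = 0.8447
Solving, x = 4.018 × 10^-3 mol, y = 8.307 × 10^-3 mol
mass of KOH = 4.018 × 10^-3 × 56.11 = 0.2254 g

0.2254 g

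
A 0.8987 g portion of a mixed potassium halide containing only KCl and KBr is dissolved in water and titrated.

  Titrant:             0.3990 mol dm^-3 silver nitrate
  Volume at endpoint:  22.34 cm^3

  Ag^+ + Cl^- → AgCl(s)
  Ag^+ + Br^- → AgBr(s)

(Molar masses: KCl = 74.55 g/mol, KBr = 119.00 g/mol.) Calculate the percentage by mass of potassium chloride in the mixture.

30.24 %

n(AgNO3) = 0.02234 × 0.3990 = 8.914 × 10^-3 mol
Let x = n(KCl), y = n(KBr).
Titrant: 1x + 1y = 8.914 × 10^-3;  mass: 74.55x + 119.00y = 0.8987
Solving, x = 3.645 × 10^-3 mol, y = 5.269 × 10^-3 mol
mass of KCl = 3.645 × 10^-3 × 74.55 = 0.2717 g
% KCl = 0.2717 / 0.8987 × 100 = 30.24 %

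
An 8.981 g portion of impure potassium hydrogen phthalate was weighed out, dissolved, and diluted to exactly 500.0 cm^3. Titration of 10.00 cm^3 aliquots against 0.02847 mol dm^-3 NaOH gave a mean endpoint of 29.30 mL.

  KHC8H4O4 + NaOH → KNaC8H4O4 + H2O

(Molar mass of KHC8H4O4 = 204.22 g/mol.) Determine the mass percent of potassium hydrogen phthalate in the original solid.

94.84 %

n(NaOH) per titration = 0.02930 × 0.02847 = 8.342 × 10^-4 mol
n(KHC8H4O4) in each aliquot = 8.342 × 10^-4 mol (1:1 ratio)
n(KHC8H4O4) in the whole flask = 8.342 × 10^-4 × 500.0/10.00 = 0.04171 mol
mass of KHC8H4O4 = 0.04171 × 204.22 = 8.518 g
% KHC8H4O4 = 8.518 / 8.981 × 100 = 94.84 %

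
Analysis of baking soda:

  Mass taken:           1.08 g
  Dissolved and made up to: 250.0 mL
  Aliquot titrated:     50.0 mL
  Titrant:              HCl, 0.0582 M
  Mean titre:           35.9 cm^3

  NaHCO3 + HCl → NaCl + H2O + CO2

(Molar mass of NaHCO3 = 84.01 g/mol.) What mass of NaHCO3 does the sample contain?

0.878 g

n(HCl) per titration = 0.0359 × 0.0582 = 2.09 × 10^-3 mol
n(NaHCO3) in each aliquot = 2.09 × 10^-3 mol (1:1 ratio)
n(NaHCO3) in the whole flask = 2.09 × 10^-3 × 250.0/50.0 = 0.0104 mol
mass of NaHCO3 = 0.0104 × 84.01 = 0.878 g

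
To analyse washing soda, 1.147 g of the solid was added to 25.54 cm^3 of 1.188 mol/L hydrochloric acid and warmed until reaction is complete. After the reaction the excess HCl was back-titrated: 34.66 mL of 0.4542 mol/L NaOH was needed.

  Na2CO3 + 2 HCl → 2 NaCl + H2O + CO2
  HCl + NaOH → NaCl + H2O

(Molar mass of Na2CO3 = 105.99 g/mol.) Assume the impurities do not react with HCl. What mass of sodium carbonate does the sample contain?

n(HCl) added = 0.02554 × 1.188 = 0.03034 mol
n(NaOH) used in back-titration = 0.03466 × 0.4542 = 0.01574 mol
n(HCl) left over = 0.01574 mol (1:1 ratio)
n(HCl) consumed by analyte = 0.03034 − 0.01574 = 0.01460 mol
From the 1:2 ratio, n(Na2CO3) = 1/2 × 0.01460 = 7.299 × 10^-3 mol
mass of Na2CO3 = 7.299 × 10^-3 × 105.99 = 0.7737 g

0.7737 g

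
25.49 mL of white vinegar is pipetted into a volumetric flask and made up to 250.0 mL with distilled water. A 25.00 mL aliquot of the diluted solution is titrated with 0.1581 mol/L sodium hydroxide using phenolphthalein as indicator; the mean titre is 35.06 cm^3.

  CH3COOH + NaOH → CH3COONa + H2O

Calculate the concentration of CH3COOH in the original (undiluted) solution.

n(NaOH) = 0.03506 × 0.1581 = 5.543 × 10^-3 mol
n(CH3COOH) in the aliquot = 5.543 × 10^-3 mol (1:1 ratio)
[CH3COOH]_dilute = 5.543 × 10^-3 / 0.02500 = 0.2217 mol/L
Dilution factor = 250.0 / 25.49 = 9.808
[CH3COOH]_stock = 0.2217 × 9.808 = 2.175 mol/L

2.175 mol/L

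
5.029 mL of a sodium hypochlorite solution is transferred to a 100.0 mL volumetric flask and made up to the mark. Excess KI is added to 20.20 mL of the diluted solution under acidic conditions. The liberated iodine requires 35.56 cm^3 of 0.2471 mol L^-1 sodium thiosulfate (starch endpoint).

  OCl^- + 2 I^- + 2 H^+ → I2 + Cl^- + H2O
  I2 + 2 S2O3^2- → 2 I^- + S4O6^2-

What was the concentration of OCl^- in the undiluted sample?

n(S2O3^2-) = 0.03556 × 0.2471 = 8.787 × 10^-3 mol
n(I2) = n(S2O3^2-)/2 = 4.393 × 10^-3 mol
n(OCl^-) in the aliquot = 4.393 × 10^-3 mol (1:1 ratio)
[OCl^-]_dilute = 4.393 × 10^-3 / 0.02020 = 0.2175 mol/L
[OCl^-]_original = 0.2175 × 100.0/5.029 = 4.325 mol/L

4.325 mol/L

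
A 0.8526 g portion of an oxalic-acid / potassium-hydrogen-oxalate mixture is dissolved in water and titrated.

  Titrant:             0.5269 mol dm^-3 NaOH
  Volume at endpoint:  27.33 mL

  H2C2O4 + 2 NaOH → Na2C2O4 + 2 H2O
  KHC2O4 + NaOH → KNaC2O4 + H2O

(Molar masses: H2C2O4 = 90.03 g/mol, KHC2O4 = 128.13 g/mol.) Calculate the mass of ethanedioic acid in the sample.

0.5375 g

n(NaOH) = 0.02733 × 0.5269 = 0.01440 mol
Let x = n(H2C2O4), y = n(KHC2O4).
Titrant: 2x + 1y = 0.01440;  mass: 90.03x + 128.13y = 0.8526
Solving, x = 5.971 × 10^-3 mol, y = 2.459 × 10^-3 mol
mass of H2C2O4 = 5.971 × 10^-3 × 90.03 = 0.5375 g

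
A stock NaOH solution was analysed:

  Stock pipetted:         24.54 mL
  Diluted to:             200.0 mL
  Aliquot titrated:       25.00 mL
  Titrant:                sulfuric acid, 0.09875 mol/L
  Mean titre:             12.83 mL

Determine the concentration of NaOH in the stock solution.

2 NaOH + H2SO4 → Na2SO4 + 2 H2O
n(H2SO4) = 0.01283 × 0.09875 = 1.267 × 10^-3 mol
From the 2:1 ratio, n(NaOH) in the aliquot = 2/1 × 1.267 × 10^-3 = 2.534 × 10^-3 mol
[NaOH]_dilute = 2.534 × 10^-3 / 0.02500 = 0.1014 mol/L
Dilution factor = 200.0 / 24.54 = 8.150
[NaOH]_stock = 0.1014 × 8.150 = 0.8261 mol/L

0.8261 mol/L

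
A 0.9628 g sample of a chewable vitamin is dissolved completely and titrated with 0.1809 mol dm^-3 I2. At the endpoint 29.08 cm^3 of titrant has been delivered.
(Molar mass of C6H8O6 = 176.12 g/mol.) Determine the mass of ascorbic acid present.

0.9265 g

C6H8O6 + I2 → C6H6O6 + 2 HI
n(I2) = 0.02908 L × 0.1809 mol/L = 5.261 × 10^-3 mol
n(C6H8O6) = 5.261 × 10^-3 mol (1:1 ratio)
mass of C6H8O6 = 5.261 × 10^-3 × 176.12 g/mol = 0.9265 g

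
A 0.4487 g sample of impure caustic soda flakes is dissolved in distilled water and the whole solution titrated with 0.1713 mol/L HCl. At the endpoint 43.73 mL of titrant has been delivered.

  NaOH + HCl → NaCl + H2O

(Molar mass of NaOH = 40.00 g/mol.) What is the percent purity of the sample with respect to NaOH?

n(HCl) = 0.04373 L × 0.1713 mol/L = 7.491 × 10^-3 mol
n(NaOH) = 7.491 × 10^-3 mol (1:1 ratio)
mass of NaOH = 7.491 × 10^-3 × 40.00 g/mol = 0.2996 g
% NaOH = 0.2996 / 0.4487 × 100 = 66.78 %

66.78 %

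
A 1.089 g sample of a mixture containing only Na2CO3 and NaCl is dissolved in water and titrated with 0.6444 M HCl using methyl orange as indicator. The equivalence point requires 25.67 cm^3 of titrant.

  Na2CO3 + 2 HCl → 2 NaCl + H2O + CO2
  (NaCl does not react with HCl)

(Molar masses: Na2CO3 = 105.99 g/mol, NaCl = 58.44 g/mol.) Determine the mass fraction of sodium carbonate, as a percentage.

n(HCl) = 0.02567 × 0.6444 = 0.01654 mol
Let x = n(Na2CO3), y = n(NaCl).
Titrant: 2x = 0.01654;  mass: 105.99x + 58.44y = 1.089
Solving, x = 8.271 × 10^-3 mol, y = 3.634 × 10^-3 mol
mass of Na2CO3 = 8.271 × 10^-3 × 105.99 = 0.8766 g
% Na2CO3 = 0.8766 / 1.089 × 100 = 80.50 %

80.50 %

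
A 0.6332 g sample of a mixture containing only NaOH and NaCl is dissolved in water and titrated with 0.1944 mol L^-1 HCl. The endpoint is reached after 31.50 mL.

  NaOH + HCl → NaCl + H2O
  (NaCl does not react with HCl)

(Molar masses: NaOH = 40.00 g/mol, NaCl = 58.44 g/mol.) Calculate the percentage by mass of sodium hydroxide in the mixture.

n(HCl) = 0.03150 × 0.1944 = 6.124 × 10^-3 mol
Let x = n(NaOH), y = n(NaCl).
Titrant: 1x = 6.124 × 10^-3;  mass: 40.00x + 58.44y = 0.6332
Solving, x = 6.124 × 10^-3 mol, y = 6.644 × 10^-3 mol
mass of NaOH = 6.124 × 10^-3 × 40.00 = 0.2449 g
% NaOH = 0.2449 / 0.6332 × 100 = 38.68 %

38.68 %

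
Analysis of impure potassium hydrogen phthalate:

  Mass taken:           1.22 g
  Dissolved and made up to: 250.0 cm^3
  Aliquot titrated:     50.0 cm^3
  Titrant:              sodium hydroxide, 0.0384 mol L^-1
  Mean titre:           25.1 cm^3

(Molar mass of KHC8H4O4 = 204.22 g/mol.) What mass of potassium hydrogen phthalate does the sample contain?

0.984 g

KHC8H4O4 + NaOH → KNaC8H4O4 + H2O
n(NaOH) per titration = 0.0251 × 0.0384 = 9.64 × 10^-4 mol
n(KHC8H4O4) in each aliquot = 9.64 × 10^-4 mol (1:1 ratio)
n(KHC8H4O4) in the whole flask = 9.64 × 10^-4 × 250.0/50.0 = 4.82 × 10^-3 mol
mass of KHC8H4O4 = 4.82 × 10^-3 × 204.22 = 0.984 g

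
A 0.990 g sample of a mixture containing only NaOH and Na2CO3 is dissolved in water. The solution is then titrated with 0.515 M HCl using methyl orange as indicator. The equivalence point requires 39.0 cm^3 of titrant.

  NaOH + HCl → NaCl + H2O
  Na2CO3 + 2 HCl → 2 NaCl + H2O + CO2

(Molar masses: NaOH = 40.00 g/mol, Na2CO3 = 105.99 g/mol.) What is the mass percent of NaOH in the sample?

23.1 %

n(HCl) = 0.0390 × 0.515 = 0.0201 mol
Let x = n(NaOH), y = n(Na2CO3).
Titrant: 1x + 2y = 0.0201;  mass: 40.00x + 105.99y = 0.990
Solving, x = 5.73 × 10^-3 mol, y = 7.18 × 10^-3 mol
mass of NaOH = 5.73 × 10^-3 × 40.00 = 0.229 g
% NaOH = 0.229 / 0.990 × 100 = 23.1 %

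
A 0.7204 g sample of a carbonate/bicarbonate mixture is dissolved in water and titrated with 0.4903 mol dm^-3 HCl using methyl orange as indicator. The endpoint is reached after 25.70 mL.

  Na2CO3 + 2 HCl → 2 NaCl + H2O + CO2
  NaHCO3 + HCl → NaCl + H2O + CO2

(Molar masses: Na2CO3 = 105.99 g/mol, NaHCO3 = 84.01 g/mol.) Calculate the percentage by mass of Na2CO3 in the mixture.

n(HCl) = 0.02570 × 0.4903 = 0.01260 mol
Let x = n(Na2CO3), y = n(NaHCO3).
Titrant: 2x + 1y = 0.01260;  mass: 105.99x + 84.01y = 0.7204
Solving, x = 5.452 × 10^-3 mol, y = 1.697 × 10^-3 mol
mass of Na2CO3 = 5.452 × 10^-3 × 105.99 = 0.5779 g
% Na2CO3 = 0.5779 / 0.7204 × 100 = 80.21 %

80.21 %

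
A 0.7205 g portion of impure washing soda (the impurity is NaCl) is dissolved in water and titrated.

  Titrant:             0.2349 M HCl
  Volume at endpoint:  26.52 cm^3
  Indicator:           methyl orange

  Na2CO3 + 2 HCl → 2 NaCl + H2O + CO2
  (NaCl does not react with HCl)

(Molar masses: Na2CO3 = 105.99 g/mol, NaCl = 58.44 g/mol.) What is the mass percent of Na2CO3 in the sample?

n(HCl) = 0.02652 × 0.2349 = 6.230 × 10^-3 mol
Let x = n(Na2CO3), y = n(NaCl).
Titrant: 2x = 6.230 × 10^-3;  mass: 105.99x + 58.44y = 0.7205
Solving, x = 3.115 × 10^-3 mol, y = 6.680 × 10^-3 mol
mass of Na2CO3 = 3.115 × 10^-3 × 105.99 = 0.3301 g
% Na2CO3 = 0.3301 / 0.7205 × 100 = 45.82 %

45.82 %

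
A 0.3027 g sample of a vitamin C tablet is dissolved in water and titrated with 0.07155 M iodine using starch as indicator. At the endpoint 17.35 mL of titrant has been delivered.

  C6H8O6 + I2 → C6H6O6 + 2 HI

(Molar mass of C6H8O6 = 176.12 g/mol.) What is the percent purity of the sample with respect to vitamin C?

72.23 %

n(I2) = 0.01735 L × 0.07155 mol/L = 1.241 × 10^-3 mol
n(C6H8O6) = 1.241 × 10^-3 mol (1:1 ratio)
mass of C6H8O6 = 1.241 × 10^-3 × 176.12 g/mol = 0.2186 g
% C6H8O6 = 0.2186 / 0.3027 × 100 = 72.23 %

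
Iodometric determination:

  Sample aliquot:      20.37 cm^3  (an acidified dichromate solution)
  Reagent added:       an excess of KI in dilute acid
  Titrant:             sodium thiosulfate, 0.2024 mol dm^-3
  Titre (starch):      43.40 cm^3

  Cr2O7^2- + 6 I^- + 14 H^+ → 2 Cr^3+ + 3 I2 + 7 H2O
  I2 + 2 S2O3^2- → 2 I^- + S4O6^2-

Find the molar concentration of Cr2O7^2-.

n(S2O3^2-) = 0.04340 × 0.2024 = 8.784 × 10^-3 mol
n(I2) = n(S2O3^2-)/2 = 4.392 × 10^-3 mol
From the 1:3 ratio, n(Cr2O7^2-) in the aliquot = 1/3 × 4.392 × 10^-3 = 1.464 × 10^-3 mol
[Cr2O7^2-] = 1.464 × 10^-3 / 0.02037 = 0.07187 mol/L

0.07187 mol/L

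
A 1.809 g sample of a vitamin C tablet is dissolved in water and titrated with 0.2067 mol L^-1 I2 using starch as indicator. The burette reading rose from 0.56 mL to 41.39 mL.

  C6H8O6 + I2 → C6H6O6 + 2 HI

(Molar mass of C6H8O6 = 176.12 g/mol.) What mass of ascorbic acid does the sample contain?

n(I2) = 0.04083 L × 0.2067 mol/L = 8.440 × 10^-3 mol
n(C6H8O6) = 8.440 × 10^-3 mol (1:1 ratio)
mass of C6H8O6 = 8.440 × 10^-3 × 176.12 g/mol = 1.486 g

1.486 g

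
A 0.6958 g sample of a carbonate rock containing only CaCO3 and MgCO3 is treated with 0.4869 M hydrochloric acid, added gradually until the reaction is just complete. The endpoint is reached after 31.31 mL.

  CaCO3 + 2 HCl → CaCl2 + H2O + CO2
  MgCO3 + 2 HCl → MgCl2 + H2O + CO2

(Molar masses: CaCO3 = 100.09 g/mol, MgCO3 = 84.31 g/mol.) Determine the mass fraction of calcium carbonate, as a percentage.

48.45 %

n(HCl) = 0.03131 × 0.4869 = 0.01524 mol
Let x = n(CaCO3), y = n(MgCO3).
Titrant: 2x + 2y = 0.01524;  mass: 100.09x + 84.31y = 0.6958
Solving, x = 3.368 × 10^-3 mol, y = 4.254 × 10^-3 mol
mass of CaCO3 = 3.368 × 10^-3 × 100.09 = 0.3371 g
% CaCO3 = 0.3371 / 0.6958 × 100 = 48.45 %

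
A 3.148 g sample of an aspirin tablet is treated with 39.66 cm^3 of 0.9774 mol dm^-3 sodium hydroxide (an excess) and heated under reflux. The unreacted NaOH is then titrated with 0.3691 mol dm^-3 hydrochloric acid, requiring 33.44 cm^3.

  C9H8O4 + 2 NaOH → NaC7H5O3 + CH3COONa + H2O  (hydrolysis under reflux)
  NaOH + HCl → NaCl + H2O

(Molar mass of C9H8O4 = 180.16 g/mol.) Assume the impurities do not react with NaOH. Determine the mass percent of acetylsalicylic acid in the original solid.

75.60 %

n(NaOH) added = 0.03966 × 0.9774 = 0.03876 mol
n(HCl) used in back-titration = 0.03344 × 0.3691 = 0.01234 mol
n(NaOH) left over = 0.01234 mol (1:1 ratio)
n(NaOH) consumed by analyte = 0.03876 − 0.01234 = 0.02642 mol
From the 1:2 ratio, n(C9H8O4) = 1/2 × 0.02642 = 0.01321 mol
mass of C9H8O4 = 0.01321 × 180.16 = 2.380 g
% C9H8O4 = 2.380 / 3.148 × 100 = 75.60 %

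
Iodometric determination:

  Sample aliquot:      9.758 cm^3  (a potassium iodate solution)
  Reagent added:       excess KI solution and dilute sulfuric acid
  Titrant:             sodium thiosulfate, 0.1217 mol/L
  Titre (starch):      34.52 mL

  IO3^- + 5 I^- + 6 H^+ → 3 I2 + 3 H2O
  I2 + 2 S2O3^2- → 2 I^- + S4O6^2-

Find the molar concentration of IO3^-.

n(S2O3^2-) = 0.03452 × 0.1217 = 4.201 × 10^-3 mol
n(I2) = n(S2O3^2-)/2 = 2.101 × 10^-3 mol
From the 1:3 ratio, n(IO3^-) in the aliquot = 1/3 × 2.101 × 10^-3 = 7.002 × 10^-4 mol
[IO3^-] = 7.002 × 10^-4 / 0.009758 = 0.07175 mol/L

0.07175 mol/L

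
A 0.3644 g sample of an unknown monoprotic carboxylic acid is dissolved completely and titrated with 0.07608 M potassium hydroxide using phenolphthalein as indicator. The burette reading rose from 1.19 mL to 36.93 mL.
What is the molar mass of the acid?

134.0 g/mol

n(KOH) = 0.03574 L × 0.07608 mol/L = 2.719 × 10^-3 mol
n(HA) = 2.719 × 10^-3 mol (1:1 ratio)
M = m / n = 0.3644 g / 2.719 × 10^-3 mol = 134.0 g/mol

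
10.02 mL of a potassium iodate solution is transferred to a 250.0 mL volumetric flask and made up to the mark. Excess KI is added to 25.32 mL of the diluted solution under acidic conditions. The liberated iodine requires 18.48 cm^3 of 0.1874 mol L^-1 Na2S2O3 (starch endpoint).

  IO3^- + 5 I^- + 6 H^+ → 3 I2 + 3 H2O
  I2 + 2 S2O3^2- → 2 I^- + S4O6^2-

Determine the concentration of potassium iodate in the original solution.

0.5688 mol/L

n(S2O3^2-) = 0.01848 × 0.1874 = 3.463 × 10^-3 mol
n(I2) = n(S2O3^2-)/2 = 1.732 × 10^-3 mol
From the 1:3 ratio, n(IO3^-) in the aliquot = 1/3 × 1.732 × 10^-3 = 5.772 × 10^-4 mol
[IO3^-]_dilute = 5.772 × 10^-4 / 0.02532 = 0.02280 mol/L
[IO3^-]_original = 0.02280 × 250.0/10.02 = 0.5688 mol/L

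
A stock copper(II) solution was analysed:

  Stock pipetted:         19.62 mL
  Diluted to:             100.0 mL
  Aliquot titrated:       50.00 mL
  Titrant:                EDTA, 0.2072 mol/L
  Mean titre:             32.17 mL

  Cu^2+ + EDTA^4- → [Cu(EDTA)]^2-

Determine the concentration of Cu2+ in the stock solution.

0.6795 mol/L

n(EDTA) = 0.03217 × 0.2072 = 6.666 × 10^-3 mol
n(Cu2+) in the aliquot = 6.666 × 10^-3 mol (1:1 ratio)
[Cu2+]_dilute = 6.666 × 10^-3 / 0.05000 = 0.1333 mol/L
Dilution factor = 100.0 / 19.62 = 5.097
[Cu2+]_stock = 0.1333 × 5.097 = 0.6795 mol/L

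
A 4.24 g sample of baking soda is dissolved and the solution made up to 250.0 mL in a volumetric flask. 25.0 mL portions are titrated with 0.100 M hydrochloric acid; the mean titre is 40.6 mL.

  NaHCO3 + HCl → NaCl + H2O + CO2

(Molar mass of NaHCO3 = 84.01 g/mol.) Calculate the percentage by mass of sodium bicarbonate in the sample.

n(HCl) per titration = 0.0406 × 0.100 = 4.06 × 10^-3 mol
n(NaHCO3) in each aliquot = 4.06 × 10^-3 mol (1:1 ratio)
n(NaHCO3) in the whole flask = 4.06 × 10^-3 × 250.0/25.0 = 0.0406 mol
mass of NaHCO3 = 0.0406 × 84.01 = 3.41 g
% NaHCO3 = 3.41 / 4.24 × 100 = 80.4 %

80.4 %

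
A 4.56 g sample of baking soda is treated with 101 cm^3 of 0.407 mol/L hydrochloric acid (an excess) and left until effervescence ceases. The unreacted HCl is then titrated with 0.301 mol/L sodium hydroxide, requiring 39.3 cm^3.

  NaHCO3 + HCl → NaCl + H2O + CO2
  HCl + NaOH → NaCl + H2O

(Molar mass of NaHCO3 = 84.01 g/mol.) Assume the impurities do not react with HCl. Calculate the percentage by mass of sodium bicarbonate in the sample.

53.9 %

n(HCl) added = 0.101 × 0.407 = 0.0411 mol
n(NaOH) used in back-titration = 0.0393 × 0.301 = 0.0118 mol
n(HCl) left over = 0.0118 mol (1:1 ratio)
n(HCl) consumed by analyte = 0.0411 − 0.0118 = 0.0293 mol
n(NaHCO3) = 0.0293 mol (1:1 ratio)
mass of NaHCO3 = 0.0293 × 84.01 = 2.46 g
% NaHCO3 = 2.46 / 4.56 × 100 = 53.9 %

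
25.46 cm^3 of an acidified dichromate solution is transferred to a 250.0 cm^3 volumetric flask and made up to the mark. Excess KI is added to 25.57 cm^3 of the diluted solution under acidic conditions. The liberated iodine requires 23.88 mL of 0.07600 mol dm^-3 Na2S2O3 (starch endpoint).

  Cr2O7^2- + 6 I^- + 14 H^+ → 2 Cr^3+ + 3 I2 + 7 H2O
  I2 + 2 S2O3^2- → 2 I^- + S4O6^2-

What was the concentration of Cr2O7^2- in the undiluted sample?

n(S2O3^2-) = 0.02388 × 0.07600 = 1.815 × 10^-3 mol
n(I2) = n(S2O3^2-)/2 = 9.074 × 10^-4 mol
From the 1:3 ratio, n(Cr2O7^2-) in the aliquot = 1/3 × 9.074 × 10^-4 = 3.025 × 10^-4 mol
[Cr2O7^2-]_dilute = 3.025 × 10^-4 / 0.02557 = 0.01183 mol/L
[Cr2O7^2-]_original = 0.01183 × 250.0/25.46 = 0.1162 mol/L

0.1162 mol/L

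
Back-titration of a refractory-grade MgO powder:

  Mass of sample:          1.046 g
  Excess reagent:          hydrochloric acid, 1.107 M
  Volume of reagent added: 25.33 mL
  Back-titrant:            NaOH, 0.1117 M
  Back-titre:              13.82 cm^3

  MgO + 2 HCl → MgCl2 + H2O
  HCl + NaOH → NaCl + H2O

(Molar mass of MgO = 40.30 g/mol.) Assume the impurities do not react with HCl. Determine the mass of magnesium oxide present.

n(HCl) added = 0.02533 × 1.107 = 0.02804 mol
n(NaOH) used in back-titration = 0.01382 × 0.1117 = 1.544 × 10^-3 mol
n(HCl) left over = 1.544 × 10^-3 mol (1:1 ratio)
n(HCl) consumed by analyte = 0.02804 − 1.544 × 10^-3 = 0.02650 mol
From the 1:2 ratio, n(MgO) = 1/2 × 0.02650 = 0.01325 mol
mass of MgO = 0.01325 × 40.30 = 0.5339 g

0.5339 g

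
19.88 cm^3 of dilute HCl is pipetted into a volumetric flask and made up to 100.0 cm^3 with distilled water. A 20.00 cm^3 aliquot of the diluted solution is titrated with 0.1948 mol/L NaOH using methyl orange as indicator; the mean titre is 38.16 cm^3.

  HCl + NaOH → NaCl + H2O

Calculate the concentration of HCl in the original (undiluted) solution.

n(NaOH) = 0.03816 × 0.1948 = 7.434 × 10^-3 mol
n(HCl) in the aliquot = 7.434 × 10^-3 mol (1:1 ratio)
[HCl]_dilute = 7.434 × 10^-3 / 0.02000 = 0.3717 mol/L
Dilution factor = 100.0 / 19.88 = 5.030
[HCl]_stock = 0.3717 × 5.030 = 1.870 mol/L

1.870 mol/L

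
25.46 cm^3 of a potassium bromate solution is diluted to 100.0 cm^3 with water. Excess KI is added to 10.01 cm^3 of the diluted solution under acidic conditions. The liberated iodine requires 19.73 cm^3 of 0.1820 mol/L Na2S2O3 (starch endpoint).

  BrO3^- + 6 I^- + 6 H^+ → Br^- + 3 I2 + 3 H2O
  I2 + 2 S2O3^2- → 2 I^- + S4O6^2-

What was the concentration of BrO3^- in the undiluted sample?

n(S2O3^2-) = 0.01973 × 0.1820 = 3.591 × 10^-3 mol
n(I2) = n(S2O3^2-)/2 = 1.795 × 10^-3 mol
From the 1:3 ratio, n(BrO3^-) in the aliquot = 1/3 × 1.795 × 10^-3 = 5.985 × 10^-4 mol
[BrO3^-]_dilute = 5.985 × 10^-4 / 0.01001 = 0.05979 mol/L
[BrO3^-]_original = 0.05979 × 100.0/25.46 = 0.2348 mol/L

0.2348 mol/L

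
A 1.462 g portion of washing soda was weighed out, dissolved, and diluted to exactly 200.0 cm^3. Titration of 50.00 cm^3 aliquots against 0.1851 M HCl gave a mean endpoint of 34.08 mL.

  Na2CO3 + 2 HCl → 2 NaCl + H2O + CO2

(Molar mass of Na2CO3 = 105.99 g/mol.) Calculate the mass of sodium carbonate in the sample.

1.337 g

n(HCl) per titration = 0.03408 × 0.1851 = 6.308 × 10^-3 mol
From the 1:2 ratio, n(Na2CO3) in each aliquot = 1/2 × 6.308 × 10^-3 = 3.154 × 10^-3 mol
n(Na2CO3) in the whole flask = 3.154 × 10^-3 × 200.0/50.00 = 0.01262 mol
mass of Na2CO3 = 0.01262 × 105.99 = 1.337 g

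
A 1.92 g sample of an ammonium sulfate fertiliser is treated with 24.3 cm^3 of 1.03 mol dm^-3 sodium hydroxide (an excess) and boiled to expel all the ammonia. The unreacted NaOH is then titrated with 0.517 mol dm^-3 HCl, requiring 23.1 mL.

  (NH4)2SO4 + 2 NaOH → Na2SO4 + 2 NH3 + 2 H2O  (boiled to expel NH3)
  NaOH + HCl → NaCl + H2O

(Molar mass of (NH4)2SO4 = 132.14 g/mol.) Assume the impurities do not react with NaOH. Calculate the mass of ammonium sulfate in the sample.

n(NaOH) added = 0.0243 × 1.03 = 0.0250 mol
n(HCl) used in back-titration = 0.0231 × 0.517 = 0.0119 mol
n(NaOH) left over = 0.0119 mol (1:1 ratio)
n(NaOH) consumed by analyte = 0.0250 − 0.0119 = 0.0131 mol
From the 1:2 ratio, n((NH4)2SO4) = 1/2 × 0.0131 = 6.54 × 10^-3 mol
mass of (NH4)2SO4 = 6.54 × 10^-3 × 132.14 = 0.865 g

0.865 g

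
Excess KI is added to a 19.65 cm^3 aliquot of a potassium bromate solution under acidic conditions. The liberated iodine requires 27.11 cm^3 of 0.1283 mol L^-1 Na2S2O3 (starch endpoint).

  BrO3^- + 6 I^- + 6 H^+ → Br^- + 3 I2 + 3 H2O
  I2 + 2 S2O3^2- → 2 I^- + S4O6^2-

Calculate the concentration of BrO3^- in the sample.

n(S2O3^2-) = 0.02711 × 0.1283 = 3.478 × 10^-3 mol
n(I2) = n(S2O3^2-)/2 = 1.739 × 10^-3 mol
From the 1:3 ratio, n(BrO3^-) in the aliquot = 1/3 × 1.739 × 10^-3 = 5.797 × 10^-4 mol
[BrO3^-] = 5.797 × 10^-4 / 0.01965 = 0.02950 mol/L

0.02950 mol/L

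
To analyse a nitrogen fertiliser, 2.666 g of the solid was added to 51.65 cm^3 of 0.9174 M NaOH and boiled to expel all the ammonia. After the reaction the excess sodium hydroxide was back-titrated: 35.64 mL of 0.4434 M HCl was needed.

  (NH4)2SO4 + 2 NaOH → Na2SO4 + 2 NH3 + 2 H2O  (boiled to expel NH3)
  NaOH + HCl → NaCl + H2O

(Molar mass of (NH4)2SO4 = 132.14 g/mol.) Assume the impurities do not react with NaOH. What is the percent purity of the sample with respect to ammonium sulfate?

n(NaOH) added = 0.05165 × 0.9174 = 0.04738 mol
n(HCl) used in back-titration = 0.03564 × 0.4434 = 0.01580 mol
n(NaOH) left over = 0.01580 mol (1:1 ratio)
n(NaOH) consumed by analyte = 0.04738 − 0.01580 = 0.03158 mol
From the 1:2 ratio, n((NH4)2SO4) = 1/2 × 0.03158 = 0.01579 mol
mass of (NH4)2SO4 = 0.01579 × 132.14 = 2.087 g
% (NH4)2SO4 = 2.087 / 2.666 × 100 = 78.27 %

78.27 %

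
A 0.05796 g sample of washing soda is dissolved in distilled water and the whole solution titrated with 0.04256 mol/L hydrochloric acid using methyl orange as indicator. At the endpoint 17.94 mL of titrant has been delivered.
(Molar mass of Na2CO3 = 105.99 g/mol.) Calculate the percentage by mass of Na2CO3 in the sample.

Na2CO3 + 2 HCl → 2 NaCl + H2O + CO2
n(HCl) = 0.01794 L × 0.04256 mol/L = 7.635 × 10^-4 mol
From the 1:2 ratio, n(Na2CO3) = 1/2 × 7.635 × 10^-4 = 3.818 × 10^-4 mol
mass of Na2CO3 = 3.818 × 10^-4 × 105.99 g/mol = 0.04046 g
% Na2CO3 = 0.04046 / 0.05796 × 100 = 69.81 %

69.81 %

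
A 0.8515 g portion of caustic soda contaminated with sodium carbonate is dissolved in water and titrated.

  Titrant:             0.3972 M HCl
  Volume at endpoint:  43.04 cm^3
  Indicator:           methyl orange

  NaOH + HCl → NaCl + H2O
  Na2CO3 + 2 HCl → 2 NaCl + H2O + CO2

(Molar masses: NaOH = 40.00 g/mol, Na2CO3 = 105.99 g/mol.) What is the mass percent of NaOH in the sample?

19.69 %

n(HCl) = 0.04304 × 0.3972 = 0.01710 mol
Let x = n(NaOH), y = n(Na2CO3).
Titrant: 1x + 2y = 0.01710;  mass: 40.00x + 105.99y = 0.8515
Solving, x = 4.192 × 10^-3 mol, y = 6.452 × 10^-3 mol
mass of NaOH = 4.192 × 10^-3 × 40.00 = 0.1677 g
% NaOH = 0.1677 / 0.8515 × 100 = 19.69 %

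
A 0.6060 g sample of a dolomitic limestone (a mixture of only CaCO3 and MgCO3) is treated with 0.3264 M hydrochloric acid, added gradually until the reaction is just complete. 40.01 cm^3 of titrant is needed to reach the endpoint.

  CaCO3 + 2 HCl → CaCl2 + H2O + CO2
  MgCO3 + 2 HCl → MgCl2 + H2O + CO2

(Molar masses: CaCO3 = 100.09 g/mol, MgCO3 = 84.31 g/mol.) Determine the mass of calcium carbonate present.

0.3519 g

n(HCl) = 0.04001 × 0.3264 = 0.01306 mol
Let x = n(CaCO3), y = n(MgCO3).
Titrant: 2x + 2y = 0.01306;  mass: 100.09x + 84.31y = 0.6060
Solving, x = 3.516 × 10^-3 mol, y = 3.013 × 10^-3 mol
mass of CaCO3 = 3.516 × 10^-3 × 100.09 = 0.3519 g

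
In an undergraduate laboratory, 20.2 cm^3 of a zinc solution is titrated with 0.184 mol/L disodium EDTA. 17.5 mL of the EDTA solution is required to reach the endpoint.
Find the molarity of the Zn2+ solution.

Zn^2+ + EDTA^4- → [Zn(EDTA)]^2-
n(EDTA) = 0.0175 L × 0.184 mol/L = 3.22 × 10^-3 mol
n(Zn2+) = 3.22 × 10^-3 mol (1:1 mole ratio)
[Zn2+] = 3.22 × 10^-3 mol / 0.0202 L = 0.159 mol/L

0.159 mol/L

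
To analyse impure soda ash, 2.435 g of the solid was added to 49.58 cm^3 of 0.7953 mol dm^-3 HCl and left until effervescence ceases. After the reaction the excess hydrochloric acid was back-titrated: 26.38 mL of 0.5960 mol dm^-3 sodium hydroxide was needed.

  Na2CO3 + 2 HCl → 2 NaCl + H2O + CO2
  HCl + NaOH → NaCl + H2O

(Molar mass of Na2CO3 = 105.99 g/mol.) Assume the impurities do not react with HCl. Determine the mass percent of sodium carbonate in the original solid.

n(HCl) added = 0.04958 × 0.7953 = 0.03943 mol
n(NaOH) used in back-titration = 0.02638 × 0.5960 = 0.01572 mol
n(HCl) left over = 0.01572 mol (1:1 ratio)
n(HCl) consumed by analyte = 0.03943 − 0.01572 = 0.02371 mol
From the 1:2 ratio, n(Na2CO3) = 1/2 × 0.02371 = 0.01185 mol
mass of Na2CO3 = 0.01185 × 105.99 = 1.256 g
% Na2CO3 = 1.256 / 2.435 × 100 = 51.60 %

51.60 %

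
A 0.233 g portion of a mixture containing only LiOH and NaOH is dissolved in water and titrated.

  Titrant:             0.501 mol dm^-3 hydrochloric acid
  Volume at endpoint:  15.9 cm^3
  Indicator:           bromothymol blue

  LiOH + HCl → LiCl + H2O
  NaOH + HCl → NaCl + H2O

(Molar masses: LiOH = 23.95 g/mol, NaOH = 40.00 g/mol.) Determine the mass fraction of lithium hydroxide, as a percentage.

54.8 %

n(HCl) = 0.0159 × 0.501 = 7.97 × 10^-3 mol
Let x = n(LiOH), y = n(NaOH).
Titrant: 1x + 1y = 7.97 × 10^-3;  mass: 23.95x + 40.00y = 0.233
Solving, x = 5.34 × 10^-3 mol, y = 2.63 × 10^-3 mol
mass of LiOH = 5.34 × 10^-3 × 23.95 = 0.128 g
% LiOH = 0.128 / 0.233 × 100 = 54.8 %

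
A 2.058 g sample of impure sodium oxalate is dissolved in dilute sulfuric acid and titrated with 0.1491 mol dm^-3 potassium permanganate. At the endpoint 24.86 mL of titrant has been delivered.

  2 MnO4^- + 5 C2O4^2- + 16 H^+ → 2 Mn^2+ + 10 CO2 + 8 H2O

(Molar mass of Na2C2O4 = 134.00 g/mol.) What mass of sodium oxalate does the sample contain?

n(KMnO4) = 0.02486 L × 0.1491 mol/L = 3.707 × 10^-3 mol
From the 5:2 ratio, n(Na2C2O4) = 5/2 × 3.707 × 10^-3 = 9.267 × 10^-3 mol
mass of Na2C2O4 = 9.267 × 10^-3 × 134.00 g/mol = 1.242 g

1.242 g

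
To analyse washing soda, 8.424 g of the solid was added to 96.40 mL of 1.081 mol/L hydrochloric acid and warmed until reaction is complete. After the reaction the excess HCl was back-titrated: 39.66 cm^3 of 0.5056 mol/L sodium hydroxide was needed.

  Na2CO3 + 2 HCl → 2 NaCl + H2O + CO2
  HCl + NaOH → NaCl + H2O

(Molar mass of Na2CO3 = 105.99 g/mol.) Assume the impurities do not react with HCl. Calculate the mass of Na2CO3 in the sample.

4.460 g

n(HCl) added = 0.09640 × 1.081 = 0.1042 mol
n(NaOH) used in back-titration = 0.03966 × 0.5056 = 0.02005 mol
n(HCl) left over = 0.02005 mol (1:1 ratio)
n(HCl) consumed by analyte = 0.1042 − 0.02005 = 0.08416 mol
From the 1:2 ratio, n(Na2CO3) = 1/2 × 0.08416 = 0.04208 mol
mass of Na2CO3 = 0.04208 × 105.99 = 4.460 g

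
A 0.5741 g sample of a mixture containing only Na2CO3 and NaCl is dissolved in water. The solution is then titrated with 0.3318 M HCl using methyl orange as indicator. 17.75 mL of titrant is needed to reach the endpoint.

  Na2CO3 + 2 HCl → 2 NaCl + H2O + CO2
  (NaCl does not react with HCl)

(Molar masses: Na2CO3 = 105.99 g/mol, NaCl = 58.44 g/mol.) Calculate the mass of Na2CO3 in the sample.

n(HCl) = 0.01775 × 0.3318 = 5.889 × 10^-3 mol
Let x = n(Na2CO3), y = n(NaCl).
Titrant: 2x = 5.889 × 10^-3;  mass: 105.99x + 58.44y = 0.5741
Solving, x = 2.945 × 10^-3 mol, y = 4.483 × 10^-3 mol
mass of Na2CO3 = 2.945 × 10^-3 × 105.99 = 0.3121 g

0.3121 g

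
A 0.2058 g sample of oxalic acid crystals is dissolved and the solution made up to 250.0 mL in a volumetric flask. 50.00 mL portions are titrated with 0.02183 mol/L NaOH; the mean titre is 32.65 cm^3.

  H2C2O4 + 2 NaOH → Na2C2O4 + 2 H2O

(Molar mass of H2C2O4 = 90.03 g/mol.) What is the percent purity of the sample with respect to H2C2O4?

77.95 %

n(NaOH) per titration = 0.03265 × 0.02183 = 7.127 × 10^-4 mol
From the 1:2 ratio, n(H2C2O4) in each aliquot = 1/2 × 7.127 × 10^-4 = 3.564 × 10^-4 mol
n(H2C2O4) in the whole flask = 3.564 × 10^-4 × 250.0/50.00 = 1.782 × 10^-3 mol
mass of H2C2O4 = 1.782 × 10^-3 × 90.03 = 0.1604 g
% H2C2O4 = 0.1604 / 0.2058 × 100 = 77.95 %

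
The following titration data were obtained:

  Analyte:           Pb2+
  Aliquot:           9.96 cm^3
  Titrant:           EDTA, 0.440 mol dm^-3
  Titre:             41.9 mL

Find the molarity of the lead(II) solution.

1.85 mol/L

Pb^2+ + EDTA^4- → [Pb(EDTA)]^2-
n(EDTA) = 0.0419 L × 0.440 mol/L = 0.0184 mol
n(Pb2+) = 0.0184 mol (1:1 mole ratio)
[Pb2+] = 0.0184 mol / 0.00996 L = 1.85 mol/L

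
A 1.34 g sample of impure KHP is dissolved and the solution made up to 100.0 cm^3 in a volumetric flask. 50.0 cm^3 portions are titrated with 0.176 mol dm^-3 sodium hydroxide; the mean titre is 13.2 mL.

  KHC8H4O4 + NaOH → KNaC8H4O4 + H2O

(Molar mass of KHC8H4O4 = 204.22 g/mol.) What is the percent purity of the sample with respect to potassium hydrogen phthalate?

n(NaOH) per titration = 0.0132 × 0.176 = 2.32 × 10^-3 mol
n(KHC8H4O4) in each aliquot = 2.32 × 10^-3 mol (1:1 ratio)
n(KHC8H4O4) in the whole flask = 2.32 × 10^-3 × 100.0/50.0 = 4.65 × 10^-3 mol
mass of KHC8H4O4 = 4.65 × 10^-3 × 204.22 = 0.949 g
% KHC8H4O4 = 0.949 / 1.34 × 100 = 70.8 %

70.8 %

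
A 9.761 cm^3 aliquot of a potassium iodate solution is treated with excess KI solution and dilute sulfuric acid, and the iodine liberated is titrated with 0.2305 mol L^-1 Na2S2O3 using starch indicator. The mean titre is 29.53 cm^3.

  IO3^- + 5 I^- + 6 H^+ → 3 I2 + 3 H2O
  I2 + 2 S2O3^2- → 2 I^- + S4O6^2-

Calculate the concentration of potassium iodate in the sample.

n(S2O3^2-) = 0.02953 × 0.2305 = 6.807 × 10^-3 mol
n(I2) = n(S2O3^2-)/2 = 3.403 × 10^-3 mol
From the 1:3 ratio, n(IO3^-) in the aliquot = 1/3 × 3.403 × 10^-3 = 1.134 × 10^-3 mol
[IO3^-] = 1.134 × 10^-3 / 0.009761 = 0.1162 mol/L

0.1162 mol/L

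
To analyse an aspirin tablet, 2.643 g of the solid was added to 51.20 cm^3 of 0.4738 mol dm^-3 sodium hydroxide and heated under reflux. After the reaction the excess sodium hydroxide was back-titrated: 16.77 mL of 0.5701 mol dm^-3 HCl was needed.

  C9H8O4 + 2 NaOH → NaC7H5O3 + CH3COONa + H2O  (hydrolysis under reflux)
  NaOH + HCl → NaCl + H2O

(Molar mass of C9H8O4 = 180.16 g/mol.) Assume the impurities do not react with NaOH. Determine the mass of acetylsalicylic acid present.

1.324 g

n(NaOH) added = 0.05120 × 0.4738 = 0.02426 mol
n(HCl) used in back-titration = 0.01677 × 0.5701 = 9.561 × 10^-3 mol
n(NaOH) left over = 9.561 × 10^-3 mol (1:1 ratio)
n(NaOH) consumed by analyte = 0.02426 − 9.561 × 10^-3 = 0.01470 mol
From the 1:2 ratio, n(C9H8O4) = 1/2 × 0.01470 = 7.349 × 10^-3 mol
mass of C9H8O4 = 7.349 × 10^-3 × 180.16 = 1.324 g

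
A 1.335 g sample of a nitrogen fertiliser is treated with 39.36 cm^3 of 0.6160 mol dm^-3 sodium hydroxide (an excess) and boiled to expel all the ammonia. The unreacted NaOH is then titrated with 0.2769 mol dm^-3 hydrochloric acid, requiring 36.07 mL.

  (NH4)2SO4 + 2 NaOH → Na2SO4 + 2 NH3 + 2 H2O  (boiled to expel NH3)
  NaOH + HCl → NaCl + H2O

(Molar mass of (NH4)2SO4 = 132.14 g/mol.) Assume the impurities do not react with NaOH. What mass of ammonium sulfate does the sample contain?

0.9420 g

n(NaOH) added = 0.03936 × 0.6160 = 0.02425 mol
n(HCl) used in back-titration = 0.03607 × 0.2769 = 9.988 × 10^-3 mol
n(NaOH) left over = 9.988 × 10^-3 mol (1:1 ratio)
n(NaOH) consumed by analyte = 0.02425 − 9.988 × 10^-3 = 0.01426 mol
From the 1:2 ratio, n((NH4)2SO4) = 1/2 × 0.01426 = 7.129 × 10^-3 mol
mass of (NH4)2SO4 = 7.129 × 10^-3 × 132.14 = 0.9420 g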